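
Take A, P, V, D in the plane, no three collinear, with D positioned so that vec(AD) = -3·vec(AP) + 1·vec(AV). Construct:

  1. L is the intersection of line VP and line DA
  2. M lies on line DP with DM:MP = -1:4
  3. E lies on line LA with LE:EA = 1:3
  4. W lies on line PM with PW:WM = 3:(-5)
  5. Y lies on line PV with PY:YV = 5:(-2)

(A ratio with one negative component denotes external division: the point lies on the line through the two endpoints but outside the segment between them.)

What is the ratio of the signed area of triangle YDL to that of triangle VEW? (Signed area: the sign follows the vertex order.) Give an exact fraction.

Work in coordinates with A = (0, 0), P = (1, 0), V = (0, 1), D = (-3, 1).
1. L is the intersection of line VP and line DA ⇒ L = (3/2, -1/2)
2. M lies on line DP with DM:MP = -1:4 ⇒ M = (-13/3, 4/3)
3. E lies on line LA with LE:EA = 1:3 ⇒ E = (9/8, -3/8)
4. W lies on line PM with PW:WM = 3:(-5) ⇒ W = (9, -2)
5. Y lies on line PV with PY:YV = 5:(-2) ⇒ Y = (-2/3, 5/3)
2·[YDL] = 13/2, 2·[VEW] = 9
[YDL]:[VEW] = 13/2:9 = 13/18

[YDL]:[VEW] = 13/18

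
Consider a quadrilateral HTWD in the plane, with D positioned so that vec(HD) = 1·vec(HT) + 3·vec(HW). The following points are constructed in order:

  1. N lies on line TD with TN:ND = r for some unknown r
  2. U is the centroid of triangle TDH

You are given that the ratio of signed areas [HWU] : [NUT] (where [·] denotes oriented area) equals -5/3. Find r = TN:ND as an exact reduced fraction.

Choose coordinates H = (0, 0), T = (1, 0), W = (0, 1), D = (1, 3).
1. With TN:ND = r, write λ = r/(r+1) so N = T + λ·(D−T); N is affine-linear in λ
2. U is the centroid of triangle TDH ⇒ U = (2/3, 1)
Every point depending on N is an affine combination of N and λ-independent points, so each such coordinate is linear in λ; the λ² term in each signed area is a multiple of (D−T)×(D−T) = 0, so 2·[HWU] and 2·[NUT] are each linear in λ. Evaluating at λ=0 and λ=1:
  2·[HWU] = -2/3,   2·[NUT] = λ
So [HWU]:[NUT] = (-2/3) / (λ). Setting this equal to -5/3:
  -2/3 = -5/3·(λ)  ⇒  λ = 2/5
Then r = λ/(1−λ) = (2/5)/(3/5) = 2/3. Check: with r = 2/3, N = (1, 6/5) and [HWU]:[NUT] = -5/3 as required.

r = 2/3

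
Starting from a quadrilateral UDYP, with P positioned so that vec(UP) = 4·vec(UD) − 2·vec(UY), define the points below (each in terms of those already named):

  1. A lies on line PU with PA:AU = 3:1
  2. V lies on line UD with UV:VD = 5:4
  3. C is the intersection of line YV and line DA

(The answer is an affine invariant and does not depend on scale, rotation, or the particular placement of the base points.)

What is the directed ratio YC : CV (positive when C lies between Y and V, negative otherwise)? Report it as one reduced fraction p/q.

YC:CV = -9/4

Assign U = (0, 0), D = (1, 0), Y = (0, 1), P = (4, -2) — the answer is frame-independent, so this choice is without loss of generality.
1. A lies on line PU with PA:AU = 3:1 ⇒ A = (1, -1/2)
2. V lies on line UD with UV:VD = 5:4 ⇒ V = (5/9, 0)
3. C is the intersection of line YV and line DA ⇒ C = (1, -4/5)
C = Y + t·(V−Y) with t = 9/5, so YC:CV = t:(1−t) = 9/5:-4/5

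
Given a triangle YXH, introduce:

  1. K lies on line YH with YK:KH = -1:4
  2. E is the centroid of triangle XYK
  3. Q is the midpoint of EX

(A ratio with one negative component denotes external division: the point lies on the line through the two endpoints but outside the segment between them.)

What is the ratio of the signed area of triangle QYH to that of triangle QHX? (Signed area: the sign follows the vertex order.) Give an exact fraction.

Choose coordinates Y = (0, 0), X = (1, 0), H = (0, 1).
1. K lies on line YH with YK:KH = -1:4 ⇒ K = (0, -1/3)
2. E is the centroid of triangle XYK ⇒ E = (1/3, -1/9)
3. Q is the midpoint of EX ⇒ Q = (2/3, -1/18)
2·[QYH] = -2/3, 2·[QHX] = -7/18
[QYH]:[QHX] = -2/3:-7/18 = 12/7

[QYH]:[QHX] = 12/7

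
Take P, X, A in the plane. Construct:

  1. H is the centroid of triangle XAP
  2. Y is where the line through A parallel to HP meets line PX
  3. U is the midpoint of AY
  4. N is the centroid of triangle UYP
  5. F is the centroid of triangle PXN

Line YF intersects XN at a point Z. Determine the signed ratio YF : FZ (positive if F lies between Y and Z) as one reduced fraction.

YF:FZ = 5

Set P = (0, 0), X = (1, 0), A = (0, 1); any affine frame gives the same invariant.
1. H is the centroid of triangle XAP ⇒ H = (1/3, 1/3)
2. Y is where the line through A parallel to HP meets line PX ⇒ Y = (-1, 0)
3. U is the midpoint of AY ⇒ U = (-1/2, 1/2)
4. N is the centroid of triangle UYP ⇒ N = (-1/2, 1/6)
5. F is the centroid of triangle PXN ⇒ F = (1/6, 1/18)
line YF meets XN at Z = (2/5, 1/15)
F = Y + t·(Z−Y) with t = 5/6, so YF:FZ = 5/6:1/6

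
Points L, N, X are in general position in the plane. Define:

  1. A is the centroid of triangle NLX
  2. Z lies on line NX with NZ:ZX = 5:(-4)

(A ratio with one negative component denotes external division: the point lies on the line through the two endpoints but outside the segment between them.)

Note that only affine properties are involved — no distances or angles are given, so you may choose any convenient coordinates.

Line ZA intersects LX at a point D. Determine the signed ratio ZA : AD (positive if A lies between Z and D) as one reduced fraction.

Assign L = (0, 0), N = (1, 0), X = (0, 1) — the answer is frame-independent, so this choice is without loss of generality.
1. A is the centroid of triangle NLX ⇒ A = (1/3, 1/3)
2. Z lies on line NX with NZ:ZX = 5:(-4) ⇒ Z = (-4, 5)
line ZA meets LX at D = (0, 9/13)
A = Z + t·(D−Z) with t = 13/12, so ZA:AD = 13/12:-1/12

ZA:AD = -13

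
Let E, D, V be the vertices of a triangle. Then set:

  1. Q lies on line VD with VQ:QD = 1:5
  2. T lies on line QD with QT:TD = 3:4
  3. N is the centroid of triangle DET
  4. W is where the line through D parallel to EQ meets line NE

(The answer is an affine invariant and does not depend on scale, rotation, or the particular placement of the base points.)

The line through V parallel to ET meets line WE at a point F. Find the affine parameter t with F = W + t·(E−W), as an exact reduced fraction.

Set E = (0, 0), D = (1, 0), V = (0, 1); any affine frame gives the same invariant.
1. Q lies on line VD with VQ:QD = 1:5 ⇒ Q = (1/6, 5/6)
2. T lies on line QD with QT:TD = 3:4 ⇒ T = (11/21, 10/21)
3. N is the centroid of triangle DET ⇒ N = (32/63, 10/63)
4. W is where the line through D parallel to EQ meets line NE ⇒ W = (16/15, 1/3)
through V parallel to ET: direction (11/21, 10/21); meets WE at F = (-176/105, -11/21)
F = W + t·(E−W) with t = 18/7

t = 18/7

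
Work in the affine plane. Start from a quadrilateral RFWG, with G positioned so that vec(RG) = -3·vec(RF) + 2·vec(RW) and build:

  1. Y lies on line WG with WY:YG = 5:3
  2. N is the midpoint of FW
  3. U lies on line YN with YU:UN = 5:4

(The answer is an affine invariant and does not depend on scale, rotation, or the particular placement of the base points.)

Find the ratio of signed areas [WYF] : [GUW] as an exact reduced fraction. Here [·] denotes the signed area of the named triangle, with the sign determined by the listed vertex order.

Choose coordinates R = (0, 0), F = (1, 0), W = (0, 1), G = (-3, 2).
1. Y lies on line WG with WY:YG = 5:3 ⇒ Y = (-15/8, 13/8)
2. N is the midpoint of FW ⇒ N = (1/2, 1/2)
3. U lies on line YN with YU:UN = 5:4 ⇒ U = (-5/9, 1)
2·[WYF] = 5/4, 2·[GUW] = 5/9
[WYF]:[GUW] = 5/4:5/9 = 9/4

[WYF]:[GUW] = 9/4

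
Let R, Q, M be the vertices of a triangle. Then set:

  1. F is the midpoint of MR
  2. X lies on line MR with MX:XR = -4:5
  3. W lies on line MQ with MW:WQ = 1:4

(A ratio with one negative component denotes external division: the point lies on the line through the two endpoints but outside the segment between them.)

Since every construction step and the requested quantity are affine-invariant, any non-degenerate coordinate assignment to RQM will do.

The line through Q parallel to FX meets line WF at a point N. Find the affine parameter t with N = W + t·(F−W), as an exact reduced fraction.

t = -4

Assign R = (0, 0), Q = (1, 0), M = (0, 1) — the answer is frame-independent, so this choice is without loss of generality.
1. F is the midpoint of MR ⇒ F = (0, 1/2)
2. X lies on line MR with MX:XR = -4:5 ⇒ X = (0, 5)
3. W lies on line MQ with MW:WQ = 1:4 ⇒ W = (1/5, 4/5)
through Q parallel to FX: direction (0, 9/2); meets WF at N = (1, 2)
N = W + t·(F−W) with t = -4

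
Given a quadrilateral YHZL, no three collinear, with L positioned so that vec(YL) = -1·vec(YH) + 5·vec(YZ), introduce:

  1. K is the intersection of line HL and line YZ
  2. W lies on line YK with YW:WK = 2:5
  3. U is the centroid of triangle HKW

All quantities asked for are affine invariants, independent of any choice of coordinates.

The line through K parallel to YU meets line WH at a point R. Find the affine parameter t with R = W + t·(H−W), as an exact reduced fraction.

Set Y = (0, 0), H = (1, 0), Z = (0, 1), L = (-1, 5); any affine frame gives the same invariant.
1. K is the intersection of line HL and line YZ ⇒ K = (0, 5/2)
2. W lies on line YK with YW:WK = 2:5 ⇒ W = (0, 5/7)
3. U is the centroid of triangle HKW ⇒ U = (1/3, 15/14)
through K parallel to YU: direction (1/3, 15/14); meets WH at R = (-5/11, 80/77)
R = W + t·(H−W) with t = -5/11

t = -5/11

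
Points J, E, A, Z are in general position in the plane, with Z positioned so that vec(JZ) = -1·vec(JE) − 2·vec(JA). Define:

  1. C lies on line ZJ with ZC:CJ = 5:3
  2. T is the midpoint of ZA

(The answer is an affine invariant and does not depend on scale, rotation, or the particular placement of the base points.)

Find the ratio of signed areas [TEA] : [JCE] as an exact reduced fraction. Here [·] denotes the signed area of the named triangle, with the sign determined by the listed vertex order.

Choose coordinates J = (0, 0), E = (1, 0), A = (0, 1), Z = (-1, -2).
1. C lies on line ZJ with ZC:CJ = 5:3 ⇒ C = (-3/8, -3/4)
2. T is the midpoint of ZA ⇒ T = (-1/2, -1/2)
2·[TEA] = 2, 2·[JCE] = 3/4
[TEA]:[JCE] = 2:3/4 = 8/3

[TEA]:[JCE] = 8/3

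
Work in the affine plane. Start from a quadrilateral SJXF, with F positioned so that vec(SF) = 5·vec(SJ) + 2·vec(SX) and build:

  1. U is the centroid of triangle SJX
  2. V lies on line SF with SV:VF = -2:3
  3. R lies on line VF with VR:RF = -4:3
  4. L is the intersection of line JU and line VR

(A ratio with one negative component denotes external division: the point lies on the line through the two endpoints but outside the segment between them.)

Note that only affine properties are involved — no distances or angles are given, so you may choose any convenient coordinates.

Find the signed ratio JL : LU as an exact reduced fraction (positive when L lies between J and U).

Work in coordinates with S = (0, 0), J = (1, 0), X = (0, 1), F = (5, 2).
1. U is the centroid of triangle SJX ⇒ U = (1/3, 1/3)
2. V lies on line SF with SV:VF = -2:3 ⇒ V = (-10, -4)
3. R lies on line VF with VR:RF = -4:3 ⇒ R = (50, 20)
4. L is the intersection of line JU and line VR ⇒ L = (5/9, 2/9)
L = J + t·(U−J) with t = 2/3, so JL:LU = t:(1−t) = 2/3:1/3

JL:LU = 2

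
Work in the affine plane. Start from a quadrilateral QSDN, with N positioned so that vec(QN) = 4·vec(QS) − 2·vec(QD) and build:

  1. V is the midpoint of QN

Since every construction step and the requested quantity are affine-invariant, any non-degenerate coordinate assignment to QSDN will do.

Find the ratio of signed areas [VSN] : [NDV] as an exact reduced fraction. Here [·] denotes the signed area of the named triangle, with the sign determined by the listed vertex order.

Choose coordinates Q = (0, 0), S = (1, 0), D = (0, 1), N = (4, -2).
1. V is the midpoint of QN ⇒ V = (2, -1)
2·[VSN] = -1, 2·[NDV] = 2
[VSN]:[NDV] = -1:2 = -1/2

[VSN]:[NDV] = -1/2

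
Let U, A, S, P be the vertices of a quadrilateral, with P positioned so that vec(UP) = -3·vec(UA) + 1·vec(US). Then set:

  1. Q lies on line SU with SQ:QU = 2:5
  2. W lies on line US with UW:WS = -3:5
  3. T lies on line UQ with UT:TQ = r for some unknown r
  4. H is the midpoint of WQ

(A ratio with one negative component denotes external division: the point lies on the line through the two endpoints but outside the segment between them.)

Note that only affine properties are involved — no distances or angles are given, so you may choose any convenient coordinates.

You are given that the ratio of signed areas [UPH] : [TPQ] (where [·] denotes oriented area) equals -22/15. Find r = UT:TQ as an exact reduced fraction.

r = 5/3

Choose coordinates U = (0, 0), A = (1, 0), S = (0, 1), P = (-3, 1).
1. Q lies on line SU with SQ:QU = 2:5 ⇒ Q = (0, 5/7)
2. W lies on line US with UW:WS = -3:5 ⇒ W = (0, -3/2)
3. With UT:TQ = r, write λ = r/(r+1) so T = U + λ·(Q−U); T is affine-linear in λ
4. H is the midpoint of WQ ⇒ H = (0, -11/28)
Every point depending on T is an affine combination of T and λ-independent points, so each such coordinate is linear in λ; the λ² term in each signed area is a multiple of (Q−U)×(Q−U) = 0, so 2·[UPH] and 2·[TPQ] are each linear in λ. Evaluating at λ=0 and λ=1:
  2·[UPH] = 33/28,   2·[TPQ] = 15/7·λ − 15/7
So [UPH]:[TPQ] = (33/28) / (15/7·λ − 15/7). Setting this equal to -22/15:
  33/28 = -22/15·(15/7·λ − 15/7)  ⇒  λ = 5/8
Then r = λ/(1−λ) = (5/8)/(3/8) = 5/3. Check: with r = 5/3, T = (0, 25/56) and [UPH]:[TPQ] = -22/15 as required.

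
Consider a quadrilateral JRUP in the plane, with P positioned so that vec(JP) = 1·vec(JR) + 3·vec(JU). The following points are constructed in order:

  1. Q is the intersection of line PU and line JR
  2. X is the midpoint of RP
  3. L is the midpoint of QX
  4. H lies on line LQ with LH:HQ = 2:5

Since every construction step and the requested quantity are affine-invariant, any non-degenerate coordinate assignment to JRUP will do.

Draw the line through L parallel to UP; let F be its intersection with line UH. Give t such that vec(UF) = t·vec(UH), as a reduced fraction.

t = 7/5

Choose coordinates J = (0, 0), R = (1, 0), U = (0, 1), P = (1, 3).
1. Q is the intersection of line PU and line JR ⇒ Q = (-1/2, 0)
2. X is the midpoint of RP ⇒ X = (1, 3/2)
3. L is the midpoint of QX ⇒ L = (1/4, 3/4)
4. H lies on line LQ with LH:HQ = 2:5 ⇒ H = (1/28, 15/28)
through L parallel to UP: direction (1, 2); meets UH at F = (1/20, 7/20)
F = U + t·(H−U) with t = 7/5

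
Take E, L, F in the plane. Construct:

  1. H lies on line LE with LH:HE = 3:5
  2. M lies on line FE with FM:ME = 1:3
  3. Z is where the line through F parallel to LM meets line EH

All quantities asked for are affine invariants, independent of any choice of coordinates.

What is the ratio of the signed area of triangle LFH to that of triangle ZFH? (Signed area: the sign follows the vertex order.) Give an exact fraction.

Choose coordinates E = (0, 0), L = (1, 0), F = (0, 1).
1. H lies on line LE with LH:HE = 3:5 ⇒ H = (5/8, 0)
2. M lies on line FE with FM:ME = 1:3 ⇒ M = (0, 3/4)
3. Z is where the line through F parallel to LM meets line EH ⇒ Z = (4/3, 0)
2·[LFH] = 3/8, 2·[ZFH] = 17/24
[LFH]:[ZFH] = 3/8:17/24 = 9/17

[LFH]:[ZFH] = 9/17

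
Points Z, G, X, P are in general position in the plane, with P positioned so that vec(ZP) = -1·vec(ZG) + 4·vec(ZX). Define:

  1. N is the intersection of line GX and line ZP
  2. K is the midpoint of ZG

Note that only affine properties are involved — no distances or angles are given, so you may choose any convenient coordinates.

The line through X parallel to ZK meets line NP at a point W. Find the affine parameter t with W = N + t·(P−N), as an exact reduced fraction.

t = -1/8

Work in coordinates with Z = (0, 0), G = (1, 0), X = (0, 1), P = (-1, 4).
1. N is the intersection of line GX and line ZP ⇒ N = (-1/3, 4/3)
2. K is the midpoint of ZG ⇒ K = (1/2, 0)
through X parallel to ZK: direction (1/2, 0); meets NP at W = (-1/4, 1)
W = N + t·(P−N) with t = -1/8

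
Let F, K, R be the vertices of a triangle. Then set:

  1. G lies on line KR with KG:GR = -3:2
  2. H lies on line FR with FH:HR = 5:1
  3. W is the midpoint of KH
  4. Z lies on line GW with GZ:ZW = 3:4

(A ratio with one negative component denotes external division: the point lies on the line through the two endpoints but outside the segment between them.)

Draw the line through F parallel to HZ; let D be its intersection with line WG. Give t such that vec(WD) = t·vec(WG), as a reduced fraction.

t = 11/3

Set F = (0, 0), K = (1, 0), R = (0, 1); any affine frame gives the same invariant.
1. G lies on line KR with KG:GR = -3:2 ⇒ G = (-2, 3)
2. H lies on line FR with FH:HR = 5:1 ⇒ H = (0, 5/6)
3. W is the midpoint of KH ⇒ W = (1/2, 5/12)
4. Z lies on line GW with GZ:ZW = 3:4 ⇒ Z = (-13/14, 53/28)
through F parallel to HZ: direction (-13/14, 89/84); meets WG at D = (-26/3, 89/9)
D = W + t·(G−W) with t = 11/3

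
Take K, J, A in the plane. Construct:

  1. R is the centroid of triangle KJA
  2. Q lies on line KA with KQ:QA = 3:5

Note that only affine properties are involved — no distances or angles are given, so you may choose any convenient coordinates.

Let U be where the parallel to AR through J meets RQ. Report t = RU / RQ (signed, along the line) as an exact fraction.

Work in coordinates with K = (0, 0), J = (1, 0), A = (0, 1).
1. R is the centroid of triangle KJA ⇒ R = (1/3, 1/3)
2. Q lies on line KA with KQ:QA = 3:5 ⇒ Q = (0, 3/8)
through J parallel to AR: direction (1/3, -2/3); meets RQ at U = (13/15, 4/15)
U = R + t·(Q−R) with t = -8/5

t = -8/5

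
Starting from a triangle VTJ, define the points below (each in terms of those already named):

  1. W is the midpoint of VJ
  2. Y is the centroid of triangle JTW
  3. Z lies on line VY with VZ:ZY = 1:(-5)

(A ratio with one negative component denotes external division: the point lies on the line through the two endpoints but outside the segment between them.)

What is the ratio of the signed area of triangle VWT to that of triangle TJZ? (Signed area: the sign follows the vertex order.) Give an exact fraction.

[VWT]:[TJZ] = -12/29

Assign V = (0, 0), T = (1, 0), J = (0, 1) — the answer is frame-independent, so this choice is without loss of generality.
1. W is the midpoint of VJ ⇒ W = (0, 1/2)
2. Y is the centroid of triangle JTW ⇒ Y = (1/3, 1/2)
3. Z lies on line VY with VZ:ZY = 1:(-5) ⇒ Z = (-1/12, -1/8)
2·[VWT] = -1/2, 2·[TJZ] = 29/24
[VWT]:[TJZ] = -1/2:29/24 = -12/29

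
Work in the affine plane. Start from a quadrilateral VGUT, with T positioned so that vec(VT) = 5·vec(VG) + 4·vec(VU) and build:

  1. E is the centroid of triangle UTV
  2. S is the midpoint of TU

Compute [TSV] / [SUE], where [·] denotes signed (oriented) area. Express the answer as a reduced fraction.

[TSV]:[SUE] = 3

Set V = (0, 0), G = (1, 0), U = (0, 1), T = (5, 4); any affine frame gives the same invariant.
1. E is the centroid of triangle UTV ⇒ E = (5/3, 5/3)
2. S is the midpoint of TU ⇒ S = (5/2, 5/2)
2·[TSV] = 5/2, 2·[SUE] = 5/6
[TSV]:[SUE] = 5/2:5/6 = 3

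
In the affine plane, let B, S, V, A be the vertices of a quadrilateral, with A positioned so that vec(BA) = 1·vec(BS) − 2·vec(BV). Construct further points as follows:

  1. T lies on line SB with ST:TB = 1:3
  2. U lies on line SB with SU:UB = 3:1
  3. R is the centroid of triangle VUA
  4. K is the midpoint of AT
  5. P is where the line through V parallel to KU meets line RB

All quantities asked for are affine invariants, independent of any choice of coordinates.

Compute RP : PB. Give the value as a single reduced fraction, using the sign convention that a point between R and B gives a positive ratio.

RP:PB = -2/3

Work in coordinates with B = (0, 0), S = (1, 0), V = (0, 1), A = (1, -2).
1. T lies on line SB with ST:TB = 1:3 ⇒ T = (3/4, 0)
2. U lies on line SB with SU:UB = 3:1 ⇒ U = (1/4, 0)
3. R is the centroid of triangle VUA ⇒ R = (5/12, -1/3)
4. K is the midpoint of AT ⇒ K = (7/8, -1)
5. P is where the line through V parallel to KU meets line RB ⇒ P = (5/4, -1)
P = R + t·(B−R) with t = -2, so RP:PB = t:(1−t) = -2:3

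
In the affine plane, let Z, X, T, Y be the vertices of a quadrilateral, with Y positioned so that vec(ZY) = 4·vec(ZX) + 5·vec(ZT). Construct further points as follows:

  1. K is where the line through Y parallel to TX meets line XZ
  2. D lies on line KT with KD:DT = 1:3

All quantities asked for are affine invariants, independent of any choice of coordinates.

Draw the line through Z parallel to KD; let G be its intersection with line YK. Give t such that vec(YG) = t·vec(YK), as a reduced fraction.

Work in coordinates with Z = (0, 0), X = (1, 0), T = (0, 1), Y = (4, 5).
1. K is where the line through Y parallel to TX meets line XZ ⇒ K = (9, 0)
2. D lies on line KT with KD:DT = 1:3 ⇒ D = (27/4, 1/4)
through Z parallel to KD: direction (-9/4, 1/4); meets YK at G = (81/8, -9/8)
G = Y + t·(K−Y) with t = 49/40

t = 49/40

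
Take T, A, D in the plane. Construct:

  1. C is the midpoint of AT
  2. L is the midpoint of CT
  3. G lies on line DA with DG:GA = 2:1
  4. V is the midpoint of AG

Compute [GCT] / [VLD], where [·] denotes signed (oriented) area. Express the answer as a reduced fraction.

Work in coordinates with T = (0, 0), A = (1, 0), D = (0, 1).
1. C is the midpoint of AT ⇒ C = (1/2, 0)
2. L is the midpoint of CT ⇒ L = (1/4, 0)
3. G lies on line DA with DG:GA = 2:1 ⇒ G = (2/3, 1/3)
4. V is the midpoint of AG ⇒ V = (5/6, 1/6)
2·[GCT] = -1/6, 2·[VLD] = -5/8
[GCT]:[VLD] = -1/6:-5/8 = 4/15

[GCT]:[VLD] = 4/15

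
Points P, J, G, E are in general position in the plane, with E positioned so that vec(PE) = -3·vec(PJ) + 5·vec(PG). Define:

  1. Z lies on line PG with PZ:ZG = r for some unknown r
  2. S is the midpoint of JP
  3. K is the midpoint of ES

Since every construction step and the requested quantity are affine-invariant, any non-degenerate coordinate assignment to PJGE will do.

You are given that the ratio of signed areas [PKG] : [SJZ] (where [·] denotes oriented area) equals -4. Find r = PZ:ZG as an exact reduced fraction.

Work in coordinates with P = (0, 0), J = (1, 0), G = (0, 1), E = (-3, 5).
1. With PZ:ZG = r, write λ = r/(r+1) so Z = P + λ·(G−P); Z is affine-linear in λ
2. S is the midpoint of JP ⇒ S = (1/2, 0)
3. K is the midpoint of ES ⇒ K = (-5/4, 5/2)
Every point depending on Z is an affine combination of Z and λ-independent points, so each such coordinate is linear in λ; the λ² term in each signed area is a multiple of (G−P)×(G−P) = 0, so 2·[PKG] and 2·[SJZ] are each linear in λ. Evaluating at λ=0 and λ=1:
  2·[PKG] = -5/4,   2·[SJZ] = 1/2·λ
So [PKG]:[SJZ] = (-5/4) / (1/2·λ). Setting this equal to -4:
  -5/4 = -4·(1/2·λ)  ⇒  λ = 5/8
Then r = λ/(1−λ) = (5/8)/(3/8) = 5/3. Check: with r = 5/3, Z = (0, 5/8) and [PKG]:[SJZ] = -4 as required.

r = 5/3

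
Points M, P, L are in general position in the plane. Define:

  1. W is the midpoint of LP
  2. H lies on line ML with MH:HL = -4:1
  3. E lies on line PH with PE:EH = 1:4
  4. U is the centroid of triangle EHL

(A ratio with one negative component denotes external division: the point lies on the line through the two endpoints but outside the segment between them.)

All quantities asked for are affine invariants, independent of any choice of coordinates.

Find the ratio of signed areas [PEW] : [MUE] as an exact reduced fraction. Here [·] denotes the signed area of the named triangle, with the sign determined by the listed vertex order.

Work in coordinates with M = (0, 0), P = (1, 0), L = (0, 1).
1. W is the midpoint of LP ⇒ W = (1/2, 1/2)
2. H lies on line ML with MH:HL = -4:1 ⇒ H = (0, 4/3)
3. E lies on line PH with PE:EH = 1:4 ⇒ E = (4/5, 4/15)
4. U is the centroid of triangle EHL ⇒ U = (4/15, 13/15)
2·[PEW] = 1/30, 2·[MUE] = -28/45
[PEW]:[MUE] = 1/30:-28/45 = -3/56

[PEW]:[MUE] = -3/56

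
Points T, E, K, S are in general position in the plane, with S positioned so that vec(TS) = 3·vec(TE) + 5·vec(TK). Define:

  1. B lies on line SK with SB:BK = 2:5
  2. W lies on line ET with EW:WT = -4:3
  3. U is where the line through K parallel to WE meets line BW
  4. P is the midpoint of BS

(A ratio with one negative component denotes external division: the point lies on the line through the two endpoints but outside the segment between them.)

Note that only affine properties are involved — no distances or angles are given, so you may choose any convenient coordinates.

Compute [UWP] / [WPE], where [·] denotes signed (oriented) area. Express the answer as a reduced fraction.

Set T = (0, 0), E = (1, 0), K = (0, 1), S = (3, 5); any affine frame gives the same invariant.
1. B lies on line SK with SB:BK = 2:5 ⇒ B = (15/7, 27/7)
2. W lies on line ET with EW:WT = -4:3 ⇒ W = (-3, 0)
3. U is where the line through K parallel to WE meets line BW ⇒ U = (-5/3, 1)
4. P is the midpoint of BS ⇒ P = (18/7, 31/7)
2·[UWP] = -1/3, 2·[WPE] = -124/7
[UWP]:[WPE] = -1/3:-124/7 = 7/372

[UWP]:[WPE] = 7/372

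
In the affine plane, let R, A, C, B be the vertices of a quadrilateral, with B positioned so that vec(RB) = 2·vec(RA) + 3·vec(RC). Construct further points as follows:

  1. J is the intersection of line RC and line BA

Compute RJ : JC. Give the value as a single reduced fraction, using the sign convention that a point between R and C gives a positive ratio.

RJ:JC = -3/4

Work in coordinates with R = (0, 0), A = (1, 0), C = (0, 1), B = (2, 3).
1. J is the intersection of line RC and line BA ⇒ J = (0, -3)
J = R + t·(C−R) with t = -3, so RJ:JC = t:(1−t) = -3:4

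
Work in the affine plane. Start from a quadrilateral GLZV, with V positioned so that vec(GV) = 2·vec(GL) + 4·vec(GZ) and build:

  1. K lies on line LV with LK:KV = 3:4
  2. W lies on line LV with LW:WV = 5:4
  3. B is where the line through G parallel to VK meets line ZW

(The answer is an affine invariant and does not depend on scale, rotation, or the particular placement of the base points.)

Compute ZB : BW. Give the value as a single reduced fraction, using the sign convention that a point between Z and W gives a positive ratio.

Set G = (0, 0), L = (1, 0), Z = (0, 1), V = (2, 4); any affine frame gives the same invariant.
1. K lies on line LV with LK:KV = 3:4 ⇒ K = (10/7, 12/7)
2. W lies on line LV with LW:WV = 5:4 ⇒ W = (14/9, 20/9)
3. B is where the line through G parallel to VK meets line ZW ⇒ B = (14/45, 56/45)
B = Z + t·(W−Z) with t = 1/5, so ZB:BW = t:(1−t) = 1/5:4/5

ZB:BW = 1/4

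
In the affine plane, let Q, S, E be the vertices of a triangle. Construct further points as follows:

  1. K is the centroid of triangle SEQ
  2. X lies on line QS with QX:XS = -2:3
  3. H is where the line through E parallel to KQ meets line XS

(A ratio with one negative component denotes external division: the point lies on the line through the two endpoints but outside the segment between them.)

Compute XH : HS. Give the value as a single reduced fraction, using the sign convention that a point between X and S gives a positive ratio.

XH:HS = 1/2

Work in coordinates with Q = (0, 0), S = (1, 0), E = (0, 1).
1. K is the centroid of triangle SEQ ⇒ K = (1/3, 1/3)
2. X lies on line QS with QX:XS = -2:3 ⇒ X = (-2, 0)
3. H is where the line through E parallel to KQ meets line XS ⇒ H = (-1, 0)
H = X + t·(S−X) with t = 1/3, so XH:HS = t:(1−t) = 1/3:2/3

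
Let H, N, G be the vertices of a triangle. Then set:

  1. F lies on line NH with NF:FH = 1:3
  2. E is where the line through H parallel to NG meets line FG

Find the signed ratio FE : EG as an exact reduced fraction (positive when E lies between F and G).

Choose coordinates H = (0, 0), N = (1, 0), G = (0, 1).
1. F lies on line NH with NF:FH = 1:3 ⇒ F = (3/4, 0)
2. E is where the line through H parallel to NG meets line FG ⇒ E = (3, -3)
E = F + t·(G−F) with t = -3, so FE:EG = t:(1−t) = -3:4

FE:EG = -3/4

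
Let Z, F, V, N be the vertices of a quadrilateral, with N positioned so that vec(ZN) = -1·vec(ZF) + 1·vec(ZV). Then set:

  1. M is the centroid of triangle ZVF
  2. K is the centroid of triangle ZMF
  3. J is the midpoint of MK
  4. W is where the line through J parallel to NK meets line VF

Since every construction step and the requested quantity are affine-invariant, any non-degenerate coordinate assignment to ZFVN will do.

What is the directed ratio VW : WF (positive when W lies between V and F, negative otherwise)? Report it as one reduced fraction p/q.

Choose coordinates Z = (0, 0), F = (1, 0), V = (0, 1), N = (-1, 1).
1. M is the centroid of triangle ZVF ⇒ M = (1/3, 1/3)
2. K is the centroid of triangle ZMF ⇒ K = (4/9, 1/9)
3. J is the midpoint of MK ⇒ J = (7/18, 2/9)
4. W is where the line through J parallel to NK meets line VF ⇒ W = (7/5, -2/5)
W = V + t·(F−V) with t = 7/5, so VW:WF = t:(1−t) = 7/5:-2/5

VW:WF = -7/2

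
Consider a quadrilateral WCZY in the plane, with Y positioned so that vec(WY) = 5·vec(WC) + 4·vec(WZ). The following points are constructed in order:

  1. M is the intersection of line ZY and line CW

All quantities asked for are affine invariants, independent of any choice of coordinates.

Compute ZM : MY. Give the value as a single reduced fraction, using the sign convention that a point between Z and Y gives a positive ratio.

ZM:MY = -1/4

Set W = (0, 0), C = (1, 0), Z = (0, 1), Y = (5, 4); any affine frame gives the same invariant.
1. M is the intersection of line ZY and line CW ⇒ M = (-5/3, 0)
M = Z + t·(Y−Z) with t = -1/3, so ZM:MY = t:(1−t) = -1/3:4/3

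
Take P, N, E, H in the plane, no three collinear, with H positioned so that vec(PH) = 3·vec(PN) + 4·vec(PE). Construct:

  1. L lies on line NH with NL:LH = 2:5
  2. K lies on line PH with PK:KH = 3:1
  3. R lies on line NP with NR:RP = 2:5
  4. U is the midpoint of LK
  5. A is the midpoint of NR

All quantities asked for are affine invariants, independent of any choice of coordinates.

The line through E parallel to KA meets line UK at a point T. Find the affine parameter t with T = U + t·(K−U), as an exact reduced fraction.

Work in coordinates with P = (0, 0), N = (1, 0), E = (0, 1), H = (3, 4).
1. L lies on line NH with NL:LH = 2:5 ⇒ L = (11/7, 8/7)
2. K lies on line PH with PK:KH = 3:1 ⇒ K = (9/4, 3)
3. R lies on line NP with NR:RP = 2:5 ⇒ R = (5/7, 0)
4. U is the midpoint of LK ⇒ U = (107/56, 29/14)
5. A is the midpoint of NR ⇒ A = (6/7, 0)
through E parallel to KA: direction (-39/28, -3); meets UK at T = (1027/144, 589/36)
T = U + t·(K−U) with t = 277/18

t = 277/18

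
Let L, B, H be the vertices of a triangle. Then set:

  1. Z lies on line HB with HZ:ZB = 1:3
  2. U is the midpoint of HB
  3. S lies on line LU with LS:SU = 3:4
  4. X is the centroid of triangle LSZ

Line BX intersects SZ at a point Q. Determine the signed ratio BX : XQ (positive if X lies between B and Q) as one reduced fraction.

BX:XQ = -13

Choose coordinates L = (0, 0), B = (1, 0), H = (0, 1).
1. Z lies on line HB with HZ:ZB = 1:3 ⇒ Z = (1/4, 3/4)
2. U is the midpoint of HB ⇒ U = (1/2, 1/2)
3. S lies on line LU with LS:SU = 3:4 ⇒ S = (3/14, 3/14)
4. X is the centroid of triangle LSZ ⇒ X = (13/84, 9/28)
line BX meets SZ at Q = (20/91, 27/91)
X = B + t·(Q−B) with t = 13/12, so BX:XQ = 13/12:-1/12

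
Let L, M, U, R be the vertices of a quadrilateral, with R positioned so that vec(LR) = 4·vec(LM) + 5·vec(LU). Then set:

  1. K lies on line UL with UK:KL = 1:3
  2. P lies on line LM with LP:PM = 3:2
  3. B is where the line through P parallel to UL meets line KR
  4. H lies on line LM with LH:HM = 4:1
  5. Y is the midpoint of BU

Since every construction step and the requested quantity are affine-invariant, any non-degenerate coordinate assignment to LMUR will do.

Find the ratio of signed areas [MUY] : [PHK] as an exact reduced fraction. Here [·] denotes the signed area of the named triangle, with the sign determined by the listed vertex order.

[MUY]:[PHK] = -79/24

Set L = (0, 0), M = (1, 0), U = (0, 1), R = (4, 5); any affine frame gives the same invariant.
1. K lies on line UL with UK:KL = 1:3 ⇒ K = (0, 3/4)
2. P lies on line LM with LP:PM = 3:2 ⇒ P = (3/5, 0)
3. B is where the line through P parallel to UL meets line KR ⇒ B = (3/5, 111/80)
4. H lies on line LM with LH:HM = 4:1 ⇒ H = (4/5, 0)
5. Y is the midpoint of BU ⇒ Y = (3/10, 191/160)
2·[MUY] = -79/160, 2·[PHK] = 3/20
[MUY]:[PHK] = -79/160:3/20 = -79/24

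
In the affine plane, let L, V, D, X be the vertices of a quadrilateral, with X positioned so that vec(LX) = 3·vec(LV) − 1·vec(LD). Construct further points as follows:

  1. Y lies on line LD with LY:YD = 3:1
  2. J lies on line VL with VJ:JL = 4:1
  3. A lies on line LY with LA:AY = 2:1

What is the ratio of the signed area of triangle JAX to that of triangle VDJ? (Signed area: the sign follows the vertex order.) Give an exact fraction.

Choose coordinates L = (0, 0), V = (1, 0), D = (0, 1), X = (3, -1).
1. Y lies on line LD with LY:YD = 3:1 ⇒ Y = (0, 3/4)
2. J lies on line VL with VJ:JL = 4:1 ⇒ J = (1/5, 0)
3. A lies on line LY with LA:AY = 2:1 ⇒ A = (0, 1/2)
2·[JAX] = -6/5, 2·[VDJ] = 4/5
[JAX]:[VDJ] = -6/5:4/5 = -3/2

[JAX]:[VDJ] = -3/2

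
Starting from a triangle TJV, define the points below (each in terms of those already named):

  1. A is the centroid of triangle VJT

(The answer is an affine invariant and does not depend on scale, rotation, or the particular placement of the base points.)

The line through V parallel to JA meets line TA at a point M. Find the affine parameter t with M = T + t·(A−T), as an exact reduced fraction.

Set T = (0, 0), J = (1, 0), V = (0, 1); any affine frame gives the same invariant.
1. A is the centroid of triangle VJT ⇒ A = (1/3, 1/3)
through V parallel to JA: direction (-2/3, 1/3); meets TA at M = (2/3, 2/3)
M = T + t·(A−T) with t = 2

t = 2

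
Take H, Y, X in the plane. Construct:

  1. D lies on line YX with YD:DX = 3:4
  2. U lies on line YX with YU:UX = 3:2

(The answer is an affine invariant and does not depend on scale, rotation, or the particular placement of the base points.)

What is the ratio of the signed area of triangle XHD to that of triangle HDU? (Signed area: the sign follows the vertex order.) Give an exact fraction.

Assign H = (0, 0), Y = (1, 0), X = (0, 1) — the answer is frame-independent, so this choice is without loss of generality.
1. D lies on line YX with YD:DX = 3:4 ⇒ D = (4/7, 3/7)
2. U lies on line YX with YU:UX = 3:2 ⇒ U = (2/5, 3/5)
2·[XHD] = 4/7, 2·[HDU] = 6/35
[XHD]:[HDU] = 4/7:6/35 = 10/3

[XHD]:[HDU] = 10/3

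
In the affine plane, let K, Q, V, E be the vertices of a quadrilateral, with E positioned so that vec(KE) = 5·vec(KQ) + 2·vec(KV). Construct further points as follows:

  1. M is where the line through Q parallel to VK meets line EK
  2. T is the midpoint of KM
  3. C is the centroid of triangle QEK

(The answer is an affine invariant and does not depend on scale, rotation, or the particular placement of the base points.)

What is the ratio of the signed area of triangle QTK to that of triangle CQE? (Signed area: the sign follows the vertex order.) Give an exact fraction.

[QTK]:[CQE] = 3/10

Work in coordinates with K = (0, 0), Q = (1, 0), V = (0, 1), E = (5, 2).
1. M is where the line through Q parallel to VK meets line EK ⇒ M = (1, 2/5)
2. T is the midpoint of KM ⇒ T = (1/2, 1/5)
3. C is the centroid of triangle QEK ⇒ C = (2, 2/3)
2·[QTK] = 1/5, 2·[CQE] = 2/3
[QTK]:[CQE] = 1/5:2/3 = 3/10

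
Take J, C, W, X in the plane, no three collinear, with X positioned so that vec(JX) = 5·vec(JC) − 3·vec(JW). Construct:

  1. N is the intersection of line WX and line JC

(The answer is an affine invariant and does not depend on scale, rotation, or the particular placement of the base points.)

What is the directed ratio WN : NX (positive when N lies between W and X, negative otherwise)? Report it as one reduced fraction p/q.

WN:NX = 1/3

Set J = (0, 0), C = (1, 0), W = (0, 1), X = (5, -3); any affine frame gives the same invariant.
1. N is the intersection of line WX and line JC ⇒ N = (5/4, 0)
N = W + t·(X−W) with t = 1/4, so WN:NX = t:(1−t) = 1/4:3/4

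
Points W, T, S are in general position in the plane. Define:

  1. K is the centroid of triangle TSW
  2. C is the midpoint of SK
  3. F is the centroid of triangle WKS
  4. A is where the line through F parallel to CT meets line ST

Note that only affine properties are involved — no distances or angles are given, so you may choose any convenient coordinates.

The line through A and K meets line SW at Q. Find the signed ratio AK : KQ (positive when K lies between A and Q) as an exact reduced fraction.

AK:KQ = 6

Choose coordinates W = (0, 0), T = (1, 0), S = (0, 1).
1. K is the centroid of triangle TSW ⇒ K = (1/3, 1/3)
2. C is the midpoint of SK ⇒ C = (1/6, 2/3)
3. F is the centroid of triangle WKS ⇒ F = (1/9, 4/9)
4. A is where the line through F parallel to CT meets line ST ⇒ A = (7/3, -4/3)
line AK meets SW at Q = (0, 11/18)
K = A + t·(Q−A) with t = 6/7, so AK:KQ = 6/7:1/7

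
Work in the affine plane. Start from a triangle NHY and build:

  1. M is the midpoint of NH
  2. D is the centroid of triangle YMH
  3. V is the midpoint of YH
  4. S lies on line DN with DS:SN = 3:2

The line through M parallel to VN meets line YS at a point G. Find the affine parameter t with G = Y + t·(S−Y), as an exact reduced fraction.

Set N = (0, 0), H = (1, 0), Y = (0, 1); any affine frame gives the same invariant.
1. M is the midpoint of NH ⇒ M = (1/2, 0)
2. D is the centroid of triangle YMH ⇒ D = (1/2, 1/3)
3. V is the midpoint of YH ⇒ V = (1/2, 1/2)
4. S lies on line DN with DS:SN = 3:2 ⇒ S = (1/5, 2/15)
through M parallel to VN: direction (-1/2, -1/2); meets YS at G = (9/32, -7/32)
G = Y + t·(S−Y) with t = 45/32

t = 45/32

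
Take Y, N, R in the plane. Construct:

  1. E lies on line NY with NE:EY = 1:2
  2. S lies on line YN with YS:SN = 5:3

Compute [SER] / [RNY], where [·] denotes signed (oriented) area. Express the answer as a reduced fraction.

[SER]:[RNY] = -1/24

Choose coordinates Y = (0, 0), N = (1, 0), R = (0, 1).
1. E lies on line NY with NE:EY = 1:2 ⇒ E = (2/3, 0)
2. S lies on line YN with YS:SN = 5:3 ⇒ S = (5/8, 0)
2·[SER] = 1/24, 2·[RNY] = -1
[SER]:[RNY] = 1/24:-1 = -1/24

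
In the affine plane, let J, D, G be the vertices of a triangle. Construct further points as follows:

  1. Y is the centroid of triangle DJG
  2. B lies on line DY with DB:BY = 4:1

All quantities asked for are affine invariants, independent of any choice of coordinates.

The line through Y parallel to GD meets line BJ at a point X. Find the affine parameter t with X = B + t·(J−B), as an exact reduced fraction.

t = 1/11

Assign J = (0, 0), D = (1, 0), G = (0, 1) — the answer is frame-independent, so this choice is without loss of generality.
1. Y is the centroid of triangle DJG ⇒ Y = (1/3, 1/3)
2. B lies on line DY with DB:BY = 4:1 ⇒ B = (7/15, 4/15)
through Y parallel to GD: direction (1, -1); meets BJ at X = (14/33, 8/33)
X = B + t·(J−B) with t = 1/11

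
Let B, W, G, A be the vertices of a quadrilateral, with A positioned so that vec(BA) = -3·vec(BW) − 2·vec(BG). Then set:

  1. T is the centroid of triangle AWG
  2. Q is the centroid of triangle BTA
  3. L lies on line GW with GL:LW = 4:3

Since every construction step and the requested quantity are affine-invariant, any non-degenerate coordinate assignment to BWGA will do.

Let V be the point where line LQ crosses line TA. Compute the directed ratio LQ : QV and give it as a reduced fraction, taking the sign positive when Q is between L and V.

LQ:QV = 11/7

Assign B = (0, 0), W = (1, 0), G = (0, 1), A = (-3, -2) — the answer is frame-independent, so this choice is without loss of generality.
1. T is the centroid of triangle AWG ⇒ T = (-2/3, -1/3)
2. Q is the centroid of triangle BTA ⇒ Q = (-11/9, -7/9)
3. L lies on line GW with GL:LW = 4:3 ⇒ L = (4/7, 3/7)
line LQ meets TA at V = (-26/11, -17/11)
Q = L + t·(V−L) with t = 11/18, so LQ:QV = 11/18:7/18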